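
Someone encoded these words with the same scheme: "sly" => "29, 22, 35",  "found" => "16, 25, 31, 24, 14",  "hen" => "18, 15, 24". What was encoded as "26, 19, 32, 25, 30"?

pivot

Each letter is replaced by its alphabet position (a=1..z=26) + 10.
Decoding 26, 19, 32, 25, 30: 26→(26−10)÷1=16=p, 19→(19−10)÷1=9=i, 32→(32−10)÷1=22=v, 25→(25−10)÷1=15=o, 30→(30−10)÷1=20=t.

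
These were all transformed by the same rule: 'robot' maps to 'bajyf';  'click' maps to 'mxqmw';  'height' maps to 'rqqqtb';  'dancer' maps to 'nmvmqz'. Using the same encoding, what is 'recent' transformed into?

Shifts by position in robot: pos 0: r→b (+10), pos 1: o→a (+12), pos 2: b→j (+8), pos 3: o→y (+10), pos 4: t→f (+12) — repeating every 3. It's a Vigenère-style cipher with numeric key [10,12,8]: position i shifts by key[i mod 3].
Applying it to recent: r+10=b, e+12=q, c+8=k, e+10=o, n+12=z, t+8=b.

bqkozb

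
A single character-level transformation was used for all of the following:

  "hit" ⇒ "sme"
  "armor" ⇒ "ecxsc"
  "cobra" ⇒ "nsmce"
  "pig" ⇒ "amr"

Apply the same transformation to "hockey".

ssnvij

The shift depends on letter class: consonant h→s is +11, but vowel i→m is +4. Two shifts are in play — +4 for a/e/i/o/u, +11 for every other letter.
Applying it to hockey: h(cons)+11=s, o(vowel)+4=s, c(cons)+11=n, k(cons)+11=v, e(vowel)+4=i, y(cons)+11=j.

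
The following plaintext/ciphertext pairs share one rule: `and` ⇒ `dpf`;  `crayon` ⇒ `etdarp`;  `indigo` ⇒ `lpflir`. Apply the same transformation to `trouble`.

vtrxdnh

The rule splits by letter class: vowels +3, consonants +2.
Applying it to trouble: t(cons)+2=v, r(cons)+2=t, o(vowel)+3=r, u(vowel)+3=x, b(cons)+2=d, l(cons)+2=n, e(vowel)+3=h.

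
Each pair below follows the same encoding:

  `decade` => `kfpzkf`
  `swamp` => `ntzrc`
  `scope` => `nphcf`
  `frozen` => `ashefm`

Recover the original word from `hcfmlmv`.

opening

d(3)→k(10) and e(4)→f(5) fit y≡21x+25 (mod 26); the inverse of 21 mod 26 is 5. Treating letters as 0–25, the rule is x ↦ 21x + 25 (mod 26).
Decoding hcfmlmv: h(7)→5·(7−25)≡14=o; c(2)→5·(2−25)≡15=p; f(5)→5·(5−25)≡4=e; m(12)→5·(12−25)≡13=n; l(11)→5·(11−25)≡8=i; m(12)→5·(12−25)≡13=n; v(21)→5·(21−25)≡6=g (all mod 26).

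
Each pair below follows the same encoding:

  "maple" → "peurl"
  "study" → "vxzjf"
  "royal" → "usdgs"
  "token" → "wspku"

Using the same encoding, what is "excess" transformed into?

Letter i (0-indexed) is shifted by i+3, so successive shifts are 3, 4, 5, ….
Applying it to excess: e+3=h, x+4=b, c+5=h, e+6=k, s+7=z, s+8=a.

hbhkza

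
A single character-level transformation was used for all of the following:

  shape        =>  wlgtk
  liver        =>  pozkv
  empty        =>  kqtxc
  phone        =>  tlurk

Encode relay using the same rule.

The shift depends on letter class: consonant s→w is +4, but vowel a→g is +6. The rule splits by letter class: vowels +6, consonants +4.
For relay: r(cons)+4=v, e(vowel)+6=k, l(cons)+4=p, a(vowel)+6=g, y(cons)+4=c.

vkpgc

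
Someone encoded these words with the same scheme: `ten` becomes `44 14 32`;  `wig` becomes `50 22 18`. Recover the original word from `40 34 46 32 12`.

round

Each letter becomes 2×(its alphabet position, a=1..z=26) + 4.
Undoing it on 40 34 46 32 12: 40→(40−4)÷2=18=r, 34→(34−4)÷2=15=o, 46→(46−4)÷2=21=u, 32→(32−4)÷2=14=n, 12→(12−4)÷2=4=d.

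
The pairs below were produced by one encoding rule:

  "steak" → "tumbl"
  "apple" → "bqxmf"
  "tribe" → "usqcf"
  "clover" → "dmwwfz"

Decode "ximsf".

The shifts repeat in a cycle of length 3: positions 0,1,… shift by +1, +1, +8, then the pattern repeats.
Undoing it on ximsf: x−1=w, i−1=h, m−8=e, s−1=r, f−1=e.

where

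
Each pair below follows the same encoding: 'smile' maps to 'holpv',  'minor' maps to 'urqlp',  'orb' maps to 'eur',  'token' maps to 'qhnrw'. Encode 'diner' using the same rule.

The output letters match the input read backwards, each shifted +3: smile reversed is elims. Read the word backwards and shift each letter +3.
For diner: reverse → renid; then shift: r+3=u, e+3=h, n+3=q, i+3=l, d+3=g.

uhqlg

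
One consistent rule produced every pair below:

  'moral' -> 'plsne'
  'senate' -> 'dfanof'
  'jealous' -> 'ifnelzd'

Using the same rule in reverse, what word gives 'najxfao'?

ancient

m(12)→p(15) and o(14)→l(11) fit y≡11x+13 (mod 26); the inverse of 11 mod 26 is 19. Treating letters as 0–25, the rule is x ↦ 11x + 13 (mod 26).
Decoding najxfao: n(13)→19·(13−13)≡0=a; a(0)→19·(0−13)≡13=n; j(9)→19·(9−13)≡2=c; x(23)→19·(23−13)≡8=i; f(5)→19·(5−13)≡4=e; a(0)→19·(0−13)≡13=n; o(14)→19·(14−13)≡19=t (all mod 26).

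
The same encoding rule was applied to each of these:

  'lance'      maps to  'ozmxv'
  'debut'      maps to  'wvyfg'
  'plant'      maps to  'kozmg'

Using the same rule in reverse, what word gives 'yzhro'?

Each pair mirrors across the alphabet (l↔o, a↔z, n↔m): positions sum to 25. Each letter is replaced by its mirror in the alphabet: a↔z, b↔y, c↔x, and so on (the Atbash cipher).
Decoding yzhro: y↔b, z↔a, h↔s, r↔i, o↔l.

basil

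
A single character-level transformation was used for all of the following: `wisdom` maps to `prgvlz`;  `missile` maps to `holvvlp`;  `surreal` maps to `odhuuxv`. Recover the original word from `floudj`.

garlic

The output letters match the input read backwards, each shifted +3: wisdom reversed is modsiw. The word is reversed, then every letter is shifted forward by 3.
Decoding floudj: shift back: f−3=c, l−3=i, o−3=l, u−3=r, d−3=a, j−3=g → cilrag; then reverse → garlic.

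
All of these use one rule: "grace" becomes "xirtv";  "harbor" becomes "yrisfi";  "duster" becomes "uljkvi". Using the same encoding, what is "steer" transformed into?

This is a Caesar cipher with shift 17.
For steer: s+17=j, t+17=k, e+17=v, e+17=v, r+17=i.

jkvvi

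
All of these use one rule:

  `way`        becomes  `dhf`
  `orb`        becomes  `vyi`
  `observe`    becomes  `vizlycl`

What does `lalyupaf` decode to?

Compare letters: w→d is +7, a→h is +7, y→f is +7 — a constant shift. It's a constant shift of +7 (ROT7).
Reversing it on lalyupaf: l−7=e, a−7=t, l−7=e, y−7=r, u−7=n, p−7=i, a−7=t, f−7=y.

eternity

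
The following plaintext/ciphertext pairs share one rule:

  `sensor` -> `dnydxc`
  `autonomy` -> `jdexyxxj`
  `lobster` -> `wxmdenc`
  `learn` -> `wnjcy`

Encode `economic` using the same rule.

nnxyxxrn

The shift depends on letter class: consonant s→d is +11, but vowel e→n is +9. Vowels shift forward by 9 and consonants shift forward by 11.
For economic: e(vowel)+9=n, c(cons)+11=n, o(vowel)+9=x, n(cons)+11=y, o(vowel)+9=x, m(cons)+11=x, i(vowel)+9=r, c(cons)+11=n.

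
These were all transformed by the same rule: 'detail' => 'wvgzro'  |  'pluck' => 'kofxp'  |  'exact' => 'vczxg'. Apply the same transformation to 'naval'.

Each pair mirrors across the alphabet (d↔w, e↔v, t↔g): positions sum to 25. Letters are reflected about the middle of the alphabet (position → 25−position): Atbash.
On naval: n↔m, a↔z, v↔e, a↔z, l↔o.

mzezo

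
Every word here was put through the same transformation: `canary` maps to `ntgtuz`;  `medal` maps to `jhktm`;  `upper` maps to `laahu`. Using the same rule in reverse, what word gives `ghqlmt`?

nebula

This is an affine cipher: with a=0,…,z=25, each position x becomes (23x+19) mod 26.
Reversing it on ghqlmt: g(6)→17·(6−19)≡13=n; h(7)→17·(7−19)≡4=e; q(16)→17·(16−19)≡1=b; l(11)→17·(11−19)≡20=u; m(12)→17·(12−19)≡11=l; t(19)→17·(19−19)≡0=a (all mod 26).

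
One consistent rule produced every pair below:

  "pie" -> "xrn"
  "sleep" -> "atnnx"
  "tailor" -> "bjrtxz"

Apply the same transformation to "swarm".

aejzu

The shift depends on letter class: consonant p→x is +8, but vowel i→r is +9. Vowels shift forward by 9 and consonants shift forward by 8.
On swarm: s(cons)+8=a, w(cons)+8=e, a(vowel)+9=j, r(cons)+8=z, m(cons)+8=u.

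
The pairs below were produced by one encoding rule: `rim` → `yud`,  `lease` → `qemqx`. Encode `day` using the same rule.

kmp

Two steps: reverse the string, then apply a Caesar shift of +12.
On day: reverse → yad; then shift: y+12=k, a+12=m, d+12=p.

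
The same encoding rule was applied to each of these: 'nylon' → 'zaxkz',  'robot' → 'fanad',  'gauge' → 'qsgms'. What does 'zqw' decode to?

ken

The output letters match the input read backwards, each shifted +12: nylon reversed is nolyn. Read the word backwards and shift each letter +12.
Undoing it on zqw: shift back: z−12=n, q−12=e, w−12=k → nek; then reverse → ken.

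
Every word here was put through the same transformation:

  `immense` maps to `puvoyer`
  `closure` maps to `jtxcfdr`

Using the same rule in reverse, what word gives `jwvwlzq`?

command

In immense: i→p is +7, m→u is +8, m→v is +9, e→o is +10 — the shift increases by 1 each position. Letter i (0-indexed) is shifted by i+7, so successive shifts are 7, 8, 9, ….
Reversing it on jwvwlzq: j−7=c, w−8=o, v−9=m, w−10=m, l−11=a, z−12=n, q−13=d.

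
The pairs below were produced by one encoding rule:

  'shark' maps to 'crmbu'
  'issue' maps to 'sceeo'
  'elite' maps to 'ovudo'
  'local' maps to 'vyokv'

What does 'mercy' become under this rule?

Shifts by position in shark: pos 0: s→c (+10), pos 1: h→r (+10), pos 2: a→m (+12), pos 3: r→b (+10), pos 4: k→u (+10) — repeating every 3. A repeating key of period 3 is used — shifts +10, +10, +12 over and over.
On mercy: m+10=w, e+10=o, r+12=d, c+10=m, y+10=i.

wodmi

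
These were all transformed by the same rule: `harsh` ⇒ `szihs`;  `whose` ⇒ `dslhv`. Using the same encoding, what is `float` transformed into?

Each pair mirrors across the alphabet (h↔s, a↔z, r↔i): positions sum to 25. Each letter is replaced by its mirror in the alphabet: a↔z, b↔y, c↔x, and so on (the Atbash cipher).
For float: f↔u, l↔o, o↔l, a↔z, t↔g.

uolzg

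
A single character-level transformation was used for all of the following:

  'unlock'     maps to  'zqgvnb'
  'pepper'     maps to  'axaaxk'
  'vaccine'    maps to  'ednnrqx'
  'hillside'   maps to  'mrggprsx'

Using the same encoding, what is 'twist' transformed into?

u(20)→z(25) and n(13)→q(16) fit y≡5x+3 (mod 26); the inverse of 5 mod 26 is 21. This is an affine cipher: with a=0,…,z=25, each position x becomes (5x+3) mod 26.
Applying it to twist: t(19)→5·19+3≡20=u; w(22)→5·22+3≡9=j; i(8)→5·8+3≡17=r; s(18)→5·18+3≡15=p; t(19)→5·19+3≡20=u (all mod 26).

ujrpu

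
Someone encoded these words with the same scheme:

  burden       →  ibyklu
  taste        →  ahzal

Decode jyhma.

Compare letters: b→i is +7, u→b is +7, r→y is +7 — a constant shift. It's a constant shift of +7 (ROT7).
Reversing it on jyhma: j−7=c, y−7=r, h−7=a, m−7=f, a−7=t.

craft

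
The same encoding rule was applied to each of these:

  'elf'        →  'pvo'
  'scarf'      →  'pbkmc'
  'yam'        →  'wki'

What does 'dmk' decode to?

act

The output letters match the input read backwards, each shifted +10: elf reversed is fle. Read the word backwards and shift each letter +10.
Undoing it on dmk: shift back: d−10=t, m−10=c, k−10=a → tca; then reverse → act.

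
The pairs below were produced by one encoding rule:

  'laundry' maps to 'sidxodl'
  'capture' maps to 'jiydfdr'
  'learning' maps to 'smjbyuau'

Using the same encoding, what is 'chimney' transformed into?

In laundry: l→s is +7, a→i is +8, u→d is +9, n→x is +10 — the shift increases by 1 each position. Letter i (0-indexed) is shifted by i+7, so successive shifts are 7, 8, 9, ….
Applying it to chimney: c+7=j, h+8=p, i+9=r, m+10=w, n+11=y, e+12=q, y+13=l.

jprwyql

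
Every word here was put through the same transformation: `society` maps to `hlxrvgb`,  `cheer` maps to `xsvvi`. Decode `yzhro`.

This is the alphabet-reversal cipher (Atbash): a becomes z, b becomes y, etc.
Reversing it on yzhro: y↔b, z↔a, h↔s, r↔i, o↔l.

basil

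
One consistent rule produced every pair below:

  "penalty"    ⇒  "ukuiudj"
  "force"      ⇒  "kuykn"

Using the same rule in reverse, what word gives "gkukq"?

bench

In penalty: p→u is +5, e→k is +6, n→u is +7, a→i is +8 — the shift increases by 1 each position. Each letter shifts forward by (position + 5), i.e. 5, 6, 7, … — the shift grows by one for each successive letter.
Decoding gkukq: g−5=b, k−6=e, u−7=n, k−8=c, q−9=h.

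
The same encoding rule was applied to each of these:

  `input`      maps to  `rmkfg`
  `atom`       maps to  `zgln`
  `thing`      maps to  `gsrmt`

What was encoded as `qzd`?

Each pair mirrors across the alphabet (i↔r, n↔m, p↔k): positions sum to 25. This is the alphabet-reversal cipher (Atbash): a becomes z, b becomes y, etc.
Undoing it on qzd: q↔j, z↔a, d↔w.

jaw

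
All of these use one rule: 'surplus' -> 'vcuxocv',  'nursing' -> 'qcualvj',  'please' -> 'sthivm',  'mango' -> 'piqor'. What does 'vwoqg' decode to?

A repeating key of period 2 is used — shifts +3, +8 over and over.
Reversing it on vwoqg: v−3=s, w−8=o, o−3=l, q−8=i, g−3=d.

solid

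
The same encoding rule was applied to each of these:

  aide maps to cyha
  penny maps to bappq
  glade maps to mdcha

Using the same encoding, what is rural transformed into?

a(0)→c(2) and i(8)→y(24) fit y≡19x+2 (mod 26); the inverse of 19 mod 26 is 11. This is an affine cipher: with a=0,…,z=25, each position x becomes (19x+2) mod 26.
Applying it to rural: r(17)→19·17+2≡13=n; u(20)→19·20+2≡18=s; r(17)→19·17+2≡13=n; a(0)→19·0+2≡2=c; l(11)→19·11+2≡3=d (all mod 26).

nsncd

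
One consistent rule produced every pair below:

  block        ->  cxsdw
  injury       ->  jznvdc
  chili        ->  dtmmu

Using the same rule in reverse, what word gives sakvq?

Shifts by position in block: pos 0: b→c (+1), pos 1: l→x (+12), pos 2: o→s (+4), pos 3: c→d (+1), pos 4: k→w (+12) — repeating every 3. A repeating key of period 3 is used — shifts +1, +12, +4 over and over.
Reversing it on sakvq: s−1=r, a−12=o, k−4=g, v−1=u, q−12=e.

rogue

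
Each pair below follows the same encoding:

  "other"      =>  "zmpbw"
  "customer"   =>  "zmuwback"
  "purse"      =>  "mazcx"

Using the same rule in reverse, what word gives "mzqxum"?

empire

The output letters match the input read backwards, each shifted +8: other reversed is rehto. Two steps: reverse the string, then apply a Caesar shift of +8.
Undoing it on mzqxum: shift back: m−8=e, z−8=r, q−8=i, x−8=p, u−8=m, m−8=e → eripme; then reverse → empire.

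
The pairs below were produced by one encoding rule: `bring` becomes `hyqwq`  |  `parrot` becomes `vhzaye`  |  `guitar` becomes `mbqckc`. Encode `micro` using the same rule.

In bring: b→h is +6, r→y is +7, i→q is +8, n→w is +9 — the shift increases by 1 each position. The shift increases by 1 at each position, starting from +6: 6, 7, 8, ….
Applying it to micro: m+6=s, i+7=p, c+8=k, r+9=a, o+10=y.

spkay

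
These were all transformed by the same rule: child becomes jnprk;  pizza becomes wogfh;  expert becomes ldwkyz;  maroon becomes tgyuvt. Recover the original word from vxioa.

orbit

Shifts by position in child: pos 0: c→j (+7), pos 1: h→n (+6), pos 2: i→p (+7), pos 3: l→r (+6) — repeating every 2. It's a Vigenère-style cipher with numeric key [7,6]: position i shifts by key[i mod 2].
Undoing it on vxioa: v−7=o, x−6=r, i−7=b, o−6=i, a−7=t.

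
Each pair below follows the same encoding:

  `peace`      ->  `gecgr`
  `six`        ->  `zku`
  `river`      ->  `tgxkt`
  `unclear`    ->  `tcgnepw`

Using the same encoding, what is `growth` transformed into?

jvyqti

The word is reversed, then every letter is shifted forward by 2.
For growth: reverse → htworg; then shift: h+2=j, t+2=v, w+2=y, o+2=q, r+2=t, g+2=i.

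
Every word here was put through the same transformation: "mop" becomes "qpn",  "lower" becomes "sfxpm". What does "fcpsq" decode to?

The output letters match the input read backwards, each shifted +1: mop reversed is pom. Read the word backwards and shift each letter +1.
Reversing it on fcpsq: shift back: f−1=e, c−1=b, p−1=o, s−1=r, q−1=p → eborp; then reverse → probe.

probe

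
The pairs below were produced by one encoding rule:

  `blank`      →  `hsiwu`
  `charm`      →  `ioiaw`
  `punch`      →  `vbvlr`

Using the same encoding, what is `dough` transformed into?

jvcpr

In blank: b→h is +6, l→s is +7, a→i is +8, n→w is +9 — the shift increases by 1 each position. The shift increases by 1 at each position, starting from +6: 6, 7, 8, ….
For dough: d+6=j, o+7=v, u+8=c, g+9=p, h+10=r.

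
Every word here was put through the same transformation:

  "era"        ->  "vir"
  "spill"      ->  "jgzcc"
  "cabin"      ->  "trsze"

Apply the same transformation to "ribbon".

Compare letters: e→v is +17, r→i is +17, a→r is +17 — a constant shift. Each letter is shifted forward by 17 in the alphabet (a Caesar shift of +17).
On ribbon: r+17=i, i+17=z, b+17=s, b+17=s, o+17=f, n+17=e.

izssfe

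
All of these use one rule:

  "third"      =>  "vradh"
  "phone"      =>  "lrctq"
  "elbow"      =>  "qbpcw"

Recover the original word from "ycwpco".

cowboy

t(19)→v(21) and h(7)→r(17) fit y≡9x+6 (mod 26); the inverse of 9 mod 26 is 3. This is an affine cipher: with a=0,…,z=25, each position x becomes (9x+6) mod 26.
Undoing it on ycwpco: y(24)→3·(24−6)≡2=c; c(2)→3·(2−6)≡14=o; w(22)→3·(22−6)≡22=w; p(15)→3·(15−6)≡1=b; c(2)→3·(2−6)≡14=o; o(14)→3·(14−6)≡24=y (all mod 26).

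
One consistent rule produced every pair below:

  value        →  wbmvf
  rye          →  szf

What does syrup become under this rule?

Compare letters: v→w is +1, a→b is +1, l→m is +1 — a constant shift. Every letter moves 1 place later in the alphabet, wrapping around z→a.
For syrup: s+1=t, y+1=z, r+1=s, u+1=v, p+1=q.

tzsvq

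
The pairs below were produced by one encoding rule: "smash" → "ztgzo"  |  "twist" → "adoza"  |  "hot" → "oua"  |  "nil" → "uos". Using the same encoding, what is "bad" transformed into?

The shift depends on letter class: consonant s→z is +7, but vowel a→g is +6. Vowels shift forward by 6 and consonants shift forward by 7.
For bad: b(cons)+7=i, a(vowel)+6=g, d(cons)+7=k.

igk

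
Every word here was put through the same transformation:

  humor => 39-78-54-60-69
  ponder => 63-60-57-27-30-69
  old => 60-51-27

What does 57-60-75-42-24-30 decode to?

h(#8)→39 and u(#21)→78: differences scale by 3, so n = 3·pos + 15. The formula is n = 3×(alphabet index, a=1) + 15.
Decoding 57-60-75-42-24-30: 57→(57−15)÷3=14=n, 60→(60−15)÷3=15=o, 75→(75−15)÷3=20=t, 42→(42−15)÷3=9=i, 24→(24−15)÷3=3=c, 30→(30−15)÷3=5=e.

notice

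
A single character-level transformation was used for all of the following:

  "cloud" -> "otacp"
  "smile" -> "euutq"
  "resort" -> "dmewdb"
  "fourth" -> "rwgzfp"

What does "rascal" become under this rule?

diekmt

Shifts by position in cloud: pos 0: c→o (+12), pos 1: l→t (+8), pos 2: o→a (+12), pos 3: u→c (+8) — repeating every 2. A repeating key of period 2 is used — shifts +12, +8 over and over.
On rascal: r+12=d, a+8=i, s+12=e, c+8=k, a+12=m, l+8=t.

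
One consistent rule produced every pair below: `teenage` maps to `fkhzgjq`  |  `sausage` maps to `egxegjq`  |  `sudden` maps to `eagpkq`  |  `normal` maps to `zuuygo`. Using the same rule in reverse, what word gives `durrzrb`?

Shifts by position in teenage: pos 0: t→f (+12), pos 1: e→k (+6), pos 2: e→h (+3), pos 3: n→z (+12), pos 4: a→g (+6), pos 5: g→j (+3) — repeating every 3. A repeating key of period 3 is used — shifts +12, +6, +3 over and over.
Reversing it on durrzrb: d−12=r, u−6=o, r−3=o, r−12=f, z−6=t, r−3=o, b−12=p.

rooftop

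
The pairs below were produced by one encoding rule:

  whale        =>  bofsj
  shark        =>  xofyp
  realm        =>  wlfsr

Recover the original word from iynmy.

Shifts by position in whale: pos 0: w→b (+5), pos 1: h→o (+7), pos 2: a→f (+5), pos 3: l→s (+7) — repeating every 2. It's a Vigenère-style cipher with numeric key [5,7]: position i shifts by key[i mod 2].
Reversing it on iynmy: i−5=d, y−7=r, n−5=i, m−7=f, y−5=t.

drift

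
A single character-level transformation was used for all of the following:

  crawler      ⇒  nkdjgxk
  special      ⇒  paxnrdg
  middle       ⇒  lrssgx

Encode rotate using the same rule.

kvudux

Each letter's alphabet position (a=0..z=25) is mapped through 5·x+3 mod 26 — an affine cipher.
For rotate: r(17)→5·17+3≡10=k; o(14)→5·14+3≡21=v; t(19)→5·19+3≡20=u; a(0)→5·0+3≡3=d; t(19)→5·19+3≡20=u; e(4)→5·4+3≡23=x (all mod 26).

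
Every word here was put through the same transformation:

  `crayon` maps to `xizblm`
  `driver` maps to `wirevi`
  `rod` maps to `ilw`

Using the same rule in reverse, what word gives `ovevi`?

Each pair mirrors across the alphabet (c↔x, r↔i, a↔z): positions sum to 25. Each letter is replaced by its mirror in the alphabet: a↔z, b↔y, c↔x, and so on (the Atbash cipher).
Decoding ovevi: o↔l, v↔e, e↔v, v↔e, i↔r.

lever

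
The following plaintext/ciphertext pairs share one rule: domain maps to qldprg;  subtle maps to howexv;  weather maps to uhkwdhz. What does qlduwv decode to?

strain

The output letters match the input read backwards, each shifted +3: domain reversed is niamod. Two steps: reverse the string, then apply a Caesar shift of +3.
Undoing it on qlduwv: shift back: q−3=n, l−3=i, d−3=a, u−3=r, w−3=t, v−3=s → niarts; then reverse → strain.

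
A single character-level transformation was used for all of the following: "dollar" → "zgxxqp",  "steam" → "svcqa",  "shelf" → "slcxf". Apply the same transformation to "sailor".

sqoxgp

d(3)→z(25) and o(14)→g(6) fit y≡3x+16 (mod 26); the inverse of 3 mod 26 is 9. Treating letters as 0–25, the rule is x ↦ 3x + 16 (mod 26).
Applying it to sailor: s(18)→3·18+16≡18=s; a(0)→3·0+16≡16=q; i(8)→3·8+16≡14=o; l(11)→3·11+16≡23=x; o(14)→3·14+16≡6=g; r(17)→3·17+16≡15=p (all mod 26).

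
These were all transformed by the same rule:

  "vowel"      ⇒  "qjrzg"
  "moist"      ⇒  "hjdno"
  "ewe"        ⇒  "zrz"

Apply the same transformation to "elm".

zgh

It's a constant shift of +21 (ROT21).
On elm: e+21=z, l+21=g, m+21=h.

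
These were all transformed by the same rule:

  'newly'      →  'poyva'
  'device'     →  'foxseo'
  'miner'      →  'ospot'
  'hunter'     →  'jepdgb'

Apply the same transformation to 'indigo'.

kxfsiy

The shifts repeat in a cycle of length 2: positions 0,1,… shift by +2, +10, then the pattern repeats.
Applying it to indigo: i+2=k, n+10=x, d+2=f, i+10=s, g+2=i, o+10=y.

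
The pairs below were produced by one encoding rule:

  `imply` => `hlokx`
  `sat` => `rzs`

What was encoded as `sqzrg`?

trash

Each letter is shifted forward by 25 in the alphabet (a Caesar shift of +25).
Decoding sqzrg: s−25=t, q−25=r, z−25=a, r−25=s, g−25=h.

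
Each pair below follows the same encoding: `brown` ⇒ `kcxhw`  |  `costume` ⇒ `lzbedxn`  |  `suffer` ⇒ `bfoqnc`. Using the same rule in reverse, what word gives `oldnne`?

faucet

The shifts repeat in a cycle of length 2: positions 0,1,… shift by +9, +11, then the pattern repeats.
Decoding oldnne: o−9=f, l−11=a, d−9=u, n−11=c, n−9=e, e−11=t.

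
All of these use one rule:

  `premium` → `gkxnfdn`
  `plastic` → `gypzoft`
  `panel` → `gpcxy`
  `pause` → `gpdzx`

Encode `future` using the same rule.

mdodkx

p(15)→g(6) and r(17)→k(10) fit y≡15x+15 (mod 26); the inverse of 15 mod 26 is 7. Treating letters as 0–25, the rule is x ↦ 15x + 15 (mod 26).
For future: f(5)→15·5+15≡12=m; u(20)→15·20+15≡3=d; t(19)→15·19+15≡14=o; u(20)→15·20+15≡3=d; r(17)→15·17+15≡10=k; e(4)→15·4+15≡23=x (all mod 26).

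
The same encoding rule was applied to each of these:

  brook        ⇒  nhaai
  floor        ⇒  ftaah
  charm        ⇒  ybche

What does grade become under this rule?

qhcju

b(1)→n(13) and r(17)→h(7) fit y≡11x+2 (mod 26); the inverse of 11 mod 26 is 19. Each letter's alphabet position (a=0..z=25) is mapped through 11·x+2 mod 26 — an affine cipher.
For grade: g(6)→11·6+2≡16=q; r(17)→11·17+2≡7=h; a(0)→11·0+2≡2=c; d(3)→11·3+2≡9=j; e(4)→11·4+2≡20=u (all mod 26).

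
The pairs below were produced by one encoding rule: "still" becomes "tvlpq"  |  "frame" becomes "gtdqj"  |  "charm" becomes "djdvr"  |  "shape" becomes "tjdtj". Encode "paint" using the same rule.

qclry

In still: s→t is +1, t→v is +2, i→l is +3, l→p is +4 — the shift increases by 1 each position. The shift increases by 1 at each position, starting from +1: 1, 2, 3, ….
On paint: p+1=q, a+2=c, i+3=l, n+4=r, t+5=y.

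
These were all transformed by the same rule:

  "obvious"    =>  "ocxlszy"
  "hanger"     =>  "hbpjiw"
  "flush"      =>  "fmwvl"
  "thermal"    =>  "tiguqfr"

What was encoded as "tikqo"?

In obvious: o→o is +0, b→c is +1, v→x is +2, i→l is +3 — the shift increases by 1 each position. The shift increases by 1 at each position, starting from +0: 0, 1, 2, ….
Decoding tikqo: t−0=t, i−1=h, k−2=i, q−3=n, o−4=k.

think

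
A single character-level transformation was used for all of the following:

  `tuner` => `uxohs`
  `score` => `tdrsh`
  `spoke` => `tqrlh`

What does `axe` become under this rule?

dyh

The rule splits by letter class: vowels +3, consonants +1.
Applying it to axe: a(vowel)+3=d, x(cons)+1=y, e(vowel)+3=h.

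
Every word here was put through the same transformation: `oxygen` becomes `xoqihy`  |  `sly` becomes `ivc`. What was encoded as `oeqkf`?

vague

The word is reversed, then every letter is shifted forward by 10.
Reversing it on oeqkf: shift back: o−10=e, e−10=u, q−10=g, k−10=a, f−10=v → eugav; then reverse → vague.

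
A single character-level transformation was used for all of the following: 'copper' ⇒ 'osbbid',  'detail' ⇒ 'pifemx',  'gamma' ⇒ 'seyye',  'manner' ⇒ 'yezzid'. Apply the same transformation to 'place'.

The shift depends on letter class: consonant c→o is +12, but vowel o→s is +4. The rule splits by letter class: vowels +4, consonants +12.
On place: p(cons)+12=b, l(cons)+12=x, a(vowel)+4=e, c(cons)+12=o, e(vowel)+4=i.

bxeoi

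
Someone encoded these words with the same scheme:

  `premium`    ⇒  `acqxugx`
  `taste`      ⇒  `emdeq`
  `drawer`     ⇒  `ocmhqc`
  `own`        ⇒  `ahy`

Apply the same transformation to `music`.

xgdun

The shift depends on letter class: consonant p→a is +11, but vowel e→q is +12. The rule splits by letter class: vowels +12, consonants +11.
For music: m(cons)+11=x, u(vowel)+12=g, s(cons)+11=d, i(vowel)+12=u, c(cons)+11=n.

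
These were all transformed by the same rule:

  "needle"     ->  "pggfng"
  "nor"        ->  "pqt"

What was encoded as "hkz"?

fix

Compare letters: n→p is +2, e→g is +2, e→g is +2 — a constant shift. Every letter moves 2 places later in the alphabet, wrapping around z→a.
Undoing it on hkz: h−2=f, k−2=i, z−2=x.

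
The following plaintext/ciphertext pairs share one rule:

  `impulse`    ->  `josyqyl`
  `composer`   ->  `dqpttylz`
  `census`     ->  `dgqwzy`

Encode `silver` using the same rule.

tkozjx

In impulse: i→j is +1, m→o is +2, p→s is +3, u→y is +4 — the shift increases by 1 each position. The shift increases by 1 at each position, starting from +1: 1, 2, 3, ….
On silver: s+1=t, i+2=k, l+3=o, v+4=z, e+5=j, r+6=x.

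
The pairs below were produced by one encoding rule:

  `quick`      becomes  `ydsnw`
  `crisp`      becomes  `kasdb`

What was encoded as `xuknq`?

place

In quick: q→y is +8, u→d is +9, i→s is +10, c→n is +11 — the shift increases by 1 each position. The shift increases by 1 at each position, starting from +8: 8, 9, 10, ….
Reversing it on xuknq: x−8=p, u−9=l, k−10=a, n−11=c, q−12=e.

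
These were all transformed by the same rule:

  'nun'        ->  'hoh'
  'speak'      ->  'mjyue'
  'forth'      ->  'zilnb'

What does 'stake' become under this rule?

mnuey

Compare letters: n→h is +20, u→o is +20, n→h is +20 — a constant shift. Every letter moves 20 places later in the alphabet, wrapping around z→a.
For stake: s+20=m, t+20=n, a+20=u, k+20=e, e+20=y.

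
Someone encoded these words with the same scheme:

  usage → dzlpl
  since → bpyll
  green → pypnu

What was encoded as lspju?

Shifts by position in usage: pos 0: u→d (+9), pos 1: s→z (+7), pos 2: a→l (+11), pos 3: g→p (+9), pos 4: e→l (+7) — repeating every 3. The shifts repeat in a cycle of length 3: positions 0,1,… shift by +9, +7, +11, then the pattern repeats.
Undoing it on lspju: l−9=c, s−7=l, p−11=e, j−9=a, u−7=n.

clean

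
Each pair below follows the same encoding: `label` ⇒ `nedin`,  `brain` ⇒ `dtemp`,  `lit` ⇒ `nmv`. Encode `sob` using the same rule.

usd

The shift depends on letter class: consonant l→n is +2, but vowel a→e is +4. Vowels shift forward by 4 and consonants shift forward by 2.
On sob: s(cons)+2=u, o(vowel)+4=s, b(cons)+2=d.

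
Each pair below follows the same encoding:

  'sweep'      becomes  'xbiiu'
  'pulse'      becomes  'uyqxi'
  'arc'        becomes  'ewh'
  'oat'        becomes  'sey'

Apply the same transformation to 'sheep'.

xmiiu

The shift depends on letter class: consonant s→x is +5, but vowel e→i is +4. The rule splits by letter class: vowels +4, consonants +5.
For sheep: s(cons)+5=x, h(cons)+5=m, e(vowel)+4=i, e(vowel)+4=i, p(cons)+5=u.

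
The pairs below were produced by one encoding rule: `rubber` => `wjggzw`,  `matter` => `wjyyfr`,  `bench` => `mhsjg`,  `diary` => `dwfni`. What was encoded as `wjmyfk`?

father

The output letters match the input read backwards, each shifted +5: rubber reversed is rebbur. The word is reversed, then every letter is shifted forward by 5.
Reversing it on wjmyfk: shift back: w−5=r, j−5=e, m−5=h, y−5=t, f−5=a, k−5=f → rehtaf; then reverse → father.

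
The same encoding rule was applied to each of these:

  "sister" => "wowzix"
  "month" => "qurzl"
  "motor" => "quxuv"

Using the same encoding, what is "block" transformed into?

The shifts repeat in a cycle of length 2: positions 0,1,… shift by +4, +6, then the pattern repeats.
Applying it to block: b+4=f, l+6=r, o+4=s, c+6=i, k+4=o.

frsio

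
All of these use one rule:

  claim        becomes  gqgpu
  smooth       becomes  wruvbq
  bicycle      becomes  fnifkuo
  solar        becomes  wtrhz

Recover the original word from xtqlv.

In claim: c→g is +4, l→q is +5, a→g is +6, i→p is +7 — the shift increases by 1 each position. Each letter shifts forward by (position + 4), i.e. 4, 5, 6, … — the shift grows by one for each successive letter.
Reversing it on xtqlv: x−4=t, t−5=o, q−6=k, l−7=e, v−8=n.

token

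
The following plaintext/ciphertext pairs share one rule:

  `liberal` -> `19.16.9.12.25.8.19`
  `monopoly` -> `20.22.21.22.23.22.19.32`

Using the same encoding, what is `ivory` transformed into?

16.29.22.25.32

l is letter #12 and maps to 19: an offset of 7. Each letter is replaced by its alphabet position (a=1..z=26) + 7.
On ivory: i=9→16, v=22→29, o=15→22, r=18→25, y=25→32.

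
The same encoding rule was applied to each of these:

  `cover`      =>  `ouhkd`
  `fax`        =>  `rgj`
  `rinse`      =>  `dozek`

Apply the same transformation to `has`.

tge

The shift depends on letter class: consonant c→o is +12, but vowel o→u is +6. Two shifts are in play — +6 for a/e/i/o/u, +12 for every other letter.
Applying it to has: h(cons)+12=t, a(vowel)+6=g, s(cons)+12=e.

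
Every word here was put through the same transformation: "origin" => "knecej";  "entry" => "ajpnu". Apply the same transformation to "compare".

ykilwna

Compare letters: o→k is +22, r→n is +22, i→e is +22 — a constant shift. Each letter is shifted forward by 22 in the alphabet (a Caesar shift of +22).
Applying it to compare: c+22=y, o+22=k, m+22=i, p+22=l, a+22=w, r+22=n, e+22=a.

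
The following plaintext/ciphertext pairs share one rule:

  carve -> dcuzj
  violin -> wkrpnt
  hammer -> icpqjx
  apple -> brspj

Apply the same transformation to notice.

oqwmhk

In carve: c→d is +1, a→c is +2, r→u is +3, v→z is +4 — the shift increases by 1 each position. Each letter shifts forward by (position + 1), i.e. 1, 2, 3, … — the shift grows by one for each successive letter.
For notice: n+1=o, o+2=q, t+3=w, i+4=m, c+5=h, e+6=k.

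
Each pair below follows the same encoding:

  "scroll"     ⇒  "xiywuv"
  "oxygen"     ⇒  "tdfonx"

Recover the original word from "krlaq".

flesh

In scroll: s→x is +5, c→i is +6, r→y is +7, o→w is +8 — the shift increases by 1 each position. The shift increases by 1 at each position, starting from +5: 5, 6, 7, ….
Undoing it on krlaq: k−5=f, r−6=l, l−7=e, a−8=s, q−9=h.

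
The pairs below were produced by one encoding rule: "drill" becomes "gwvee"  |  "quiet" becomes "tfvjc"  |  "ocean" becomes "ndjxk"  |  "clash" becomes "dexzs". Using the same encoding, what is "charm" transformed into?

dsxwh

d(3)→g(6) and r(17)→w(22) fit y≡3x+23 (mod 26); the inverse of 3 mod 26 is 9. Each letter's alphabet position (a=0..z=25) is mapped through 3·x+23 mod 26 — an affine cipher.
For charm: c(2)→3·2+23≡3=d; h(7)→3·7+23≡18=s; a(0)→3·0+23≡23=x; r(17)→3·17+23≡22=w; m(12)→3·12+23≡7=h (all mod 26).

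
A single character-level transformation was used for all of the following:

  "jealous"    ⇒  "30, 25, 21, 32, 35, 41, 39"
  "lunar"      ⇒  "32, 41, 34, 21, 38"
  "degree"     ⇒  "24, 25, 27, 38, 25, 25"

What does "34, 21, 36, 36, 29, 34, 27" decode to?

napping

j is letter #10 and maps to 30: an offset of 20. Letters become their 1-based position plus 20 (so a→21, b→22, …).
Undoing it on 34, 21, 36, 36, 29, 34, 27: 34→(34−20)÷1=14=n, 21→(21−20)÷1=1=a, 36→(36−20)÷1=16=p, 36→(36−20)÷1=16=p, 29→(29−20)÷1=9=i, 34→(34−20)÷1=14=n, 27→(27−20)÷1=7=g.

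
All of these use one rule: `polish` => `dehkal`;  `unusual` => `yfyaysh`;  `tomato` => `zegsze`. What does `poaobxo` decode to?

p(15)→d(3) and o(14)→e(4) fit y≡25x+18 (mod 26); the inverse of 25 mod 26 is 25. Each letter's alphabet position (a=0..z=25) is mapped through 25·x+18 mod 26 — an affine cipher.
Reversing it on poaobxo: p(15)→25·(15−18)≡3=d; o(14)→25·(14−18)≡4=e; a(0)→25·(0−18)≡18=s; o(14)→25·(14−18)≡4=e; b(1)→25·(1−18)≡17=r; x(23)→25·(23−18)≡21=v; o(14)→25·(14−18)≡4=e (all mod 26).

deserve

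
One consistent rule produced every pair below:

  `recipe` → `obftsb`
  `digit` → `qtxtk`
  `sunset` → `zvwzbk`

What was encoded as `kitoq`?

r(17)→o(14) and e(4)→b(1) fit y≡11x+9 (mod 26); the inverse of 11 mod 26 is 19. Each letter's alphabet position (a=0..z=25) is mapped through 11·x+9 mod 26 — an affine cipher.
Decoding kitoq: k(10)→19·(10−9)≡19=t; i(8)→19·(8−9)≡7=h; t(19)→19·(19−9)≡8=i; o(14)→19·(14−9)≡17=r; q(16)→19·(16−9)≡3=d (all mod 26).

third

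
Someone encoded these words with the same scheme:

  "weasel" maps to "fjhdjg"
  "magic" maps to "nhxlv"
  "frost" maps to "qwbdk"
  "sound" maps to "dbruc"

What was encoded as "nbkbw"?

w(22)→f(5) and e(4)→j(9) fit y≡7x+7 (mod 26); the inverse of 7 mod 26 is 15. Treating letters as 0–25, the rule is x ↦ 7x + 7 (mod 26).
Decoding nbkbw: n(13)→15·(13−7)≡12=m; b(1)→15·(1−7)≡14=o; k(10)→15·(10−7)≡19=t; b(1)→15·(1−7)≡14=o; w(22)→15·(22−7)≡17=r (all mod 26).

motor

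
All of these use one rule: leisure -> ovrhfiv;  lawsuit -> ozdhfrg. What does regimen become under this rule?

Each pair mirrors across the alphabet (l↔o, e↔v, i↔r): positions sum to 25. Each letter is replaced by its mirror in the alphabet: a↔z, b↔y, c↔x, and so on (the Atbash cipher).
On regimen: r↔i, e↔v, g↔t, i↔r, m↔n, e↔v, n↔m.

ivtrnvm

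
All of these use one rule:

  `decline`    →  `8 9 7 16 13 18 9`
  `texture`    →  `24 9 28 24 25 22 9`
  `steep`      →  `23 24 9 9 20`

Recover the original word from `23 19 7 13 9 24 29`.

society

d is letter #4 and maps to 8: an offset of 4. Letters become their 1-based position plus 4 (so a→5, b→6, …).
Undoing it on 23 19 7 13 9 24 29: 23→(23−4)÷1=19=s, 19→(19−4)÷1=15=o, 7→(7−4)÷1=3=c, 13→(13−4)÷1=9=i, 9→(9−4)÷1=5=e, 24→(24−4)÷1=20=t, 29→(29−4)÷1=25=y.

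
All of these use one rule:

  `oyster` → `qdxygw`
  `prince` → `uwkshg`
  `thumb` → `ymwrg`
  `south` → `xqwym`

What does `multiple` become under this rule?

rwqykuqg

The shift depends on letter class: consonant y→d is +5, but vowel o→q is +2. The rule splits by letter class: vowels +2, consonants +5.
Applying it to multiple: m(cons)+5=r, u(vowel)+2=w, l(cons)+5=q, t(cons)+5=y, i(vowel)+2=k, p(cons)+5=u, l(cons)+5=q, e(vowel)+2=g.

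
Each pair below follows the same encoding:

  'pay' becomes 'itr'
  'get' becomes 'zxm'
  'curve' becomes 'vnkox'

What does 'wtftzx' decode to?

Compare letters: p→i is +19, a→t is +19, y→r is +19 — a constant shift. This is a Caesar cipher with shift 19.
Reversing it on wtftzx: w−19=d, t−19=a, f−19=m, t−19=a, z−19=g, x−19=e.

damage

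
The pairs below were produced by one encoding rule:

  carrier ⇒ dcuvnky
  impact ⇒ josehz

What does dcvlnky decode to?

The shift increases by 1 at each position, starting from +1: 1, 2, 3, ….
Undoing it on dcvlnky: d−1=c, c−2=a, v−3=s, l−4=h, n−5=i, k−6=e, y−7=r.

cashier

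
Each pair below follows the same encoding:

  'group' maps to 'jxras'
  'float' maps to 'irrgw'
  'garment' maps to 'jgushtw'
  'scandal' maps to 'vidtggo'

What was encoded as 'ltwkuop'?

Shifts by position in group: pos 0: g→j (+3), pos 1: r→x (+6), pos 2: o→r (+3), pos 3: u→a (+6) — repeating every 2. A repeating key of period 2 is used — shifts +3, +6 over and over.
Reversing it on ltwkuop: l−3=i, t−6=n, w−3=t, k−6=e, u−3=r, o−6=i, p−3=m.

interim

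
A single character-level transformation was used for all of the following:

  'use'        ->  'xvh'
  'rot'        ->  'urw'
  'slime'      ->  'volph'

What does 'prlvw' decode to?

This is a Caesar cipher with shift 3.
Undoing it on prlvw: p−3=m, r−3=o, l−3=i, v−3=s, w−3=t.

moist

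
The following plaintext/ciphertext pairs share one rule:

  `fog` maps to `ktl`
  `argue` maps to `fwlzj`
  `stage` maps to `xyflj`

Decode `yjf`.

tea

Compare letters: f→k is +5, o→t is +5, g→l is +5 — a constant shift. Every letter moves 5 places later in the alphabet, wrapping around z→a.
Undoing it on yjf: y−5=t, j−5=e, f−5=a.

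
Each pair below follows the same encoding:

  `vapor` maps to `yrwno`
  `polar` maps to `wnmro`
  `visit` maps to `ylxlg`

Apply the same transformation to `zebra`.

v(21)→y(24) and a(0)→r(17) fit y≡9x+17 (mod 26); the inverse of 9 mod 26 is 3. This is an affine cipher: with a=0,…,z=25, each position x becomes (9x+17) mod 26.
On zebra: z(25)→9·25+17≡8=i; e(4)→9·4+17≡1=b; b(1)→9·1+17≡0=a; r(17)→9·17+17≡14=o; a(0)→9·0+17≡17=r (all mod 26).

ibaor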